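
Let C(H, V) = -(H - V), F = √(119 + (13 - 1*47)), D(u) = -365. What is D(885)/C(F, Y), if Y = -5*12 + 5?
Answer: 4015/588 - 73*√85/588 ≈ 5.6836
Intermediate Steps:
F = √85 (F = √(119 + (13 - 47)) = √(119 - 34) = √85 ≈ 9.2195)
Y = -55 (Y = -60 + 5 = -55)
C(H, V) = V - H
D(885)/C(F, Y) = -365/(-55 - √85)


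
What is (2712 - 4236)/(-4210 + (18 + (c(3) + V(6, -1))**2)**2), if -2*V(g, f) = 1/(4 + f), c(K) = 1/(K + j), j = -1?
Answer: 123444/314441 ≈ 0.39258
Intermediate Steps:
c(K) = 1/(-1 + K) (c(K) = 1/(K - 1) = 1/(-1 + K))
V(g, f) = -1/(2*(4 + f))
(2712 - 4236)/(-4210 + (18 + (c(3) + V(6, -1))**2)**2) = (2712 - 4236)/(-4210 + (18 + (1/(-1 + 3) - 1/(8 + 2*(-1)))**2)**2) = -1524/(-4210 + (18 + (1/2 - 1/(8 - 2))**2)**2) = -1524/(-4210 + (18 + (1/2 - 1/6)**2)**2) = -1524/(-4210 + (18 + (1/3)**2)**2) = -1524/(-4210 + (18 + 1/9)**2) = -1524/(-4210 + (163/9)**2) = -1524/(-4210 + 26569/81) = -1524/(-314441/81) = -1524*(-81/314441) = 123444/314441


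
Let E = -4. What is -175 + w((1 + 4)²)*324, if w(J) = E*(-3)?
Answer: 3713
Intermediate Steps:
w(J) = 12 (w(J) = -4*(-3) = 12)
-175 + w((1 + 4)²)*324 = -175 + 12*324 = -175 + 3888 = 3713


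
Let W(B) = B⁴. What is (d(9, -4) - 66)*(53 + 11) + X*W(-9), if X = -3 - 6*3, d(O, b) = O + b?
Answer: -141685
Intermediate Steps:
X = -21 (X = -3 - 18 = -21)
(d(9, -4) - 66)*(53 + 11) + X*W(-9) = ((9 - 4) - 66)*(53 + 11) - 21*(-9)⁴ = (5 - 66)*64 - 21*6561 = -61*64 - 137781 = -3904 - 137781 = -141685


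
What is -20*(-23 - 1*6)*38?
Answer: 22040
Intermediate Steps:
-20*(-23 - 1*6)*38 = -20*(-23 - 6)*38 = -20*(-29)*38 = 580*38 = 22040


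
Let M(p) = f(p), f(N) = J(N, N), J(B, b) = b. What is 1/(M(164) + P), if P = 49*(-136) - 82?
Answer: -1/6582 ≈ -0.00015193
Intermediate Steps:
f(N) = N
M(p) = p
P = -6746 (P = -6664 - 82 = -6746)
1/(M(164) + P) = 1/(164 - 6746) = 1/(-6582) = -1/6582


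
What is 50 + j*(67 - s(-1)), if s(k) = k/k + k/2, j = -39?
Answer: -5087/2 ≈ -2543.5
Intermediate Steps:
s(k) = 1 + k/2 (s(k) = 1 + k*(1/2) = 1 + k/2)
50 + j*(67 - s(-1)) = 50 - 39*(67 - (1 + (1/2)*(-1))) = 50 - 39*(67 - (1 - 1/2)) = 50 - 39*(67 - 1*1/2) = 50 - 39*(67 - 1/2) = 50 - 39*133/2 = 50 - 5187/2 = -5087/2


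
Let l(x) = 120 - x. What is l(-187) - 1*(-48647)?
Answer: 48954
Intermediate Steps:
l(-187) - 1*(-48647) = (120 - 1*(-187)) - 1*(-48647) = (120 + 187) + 48647 = 307 + 48647 = 48954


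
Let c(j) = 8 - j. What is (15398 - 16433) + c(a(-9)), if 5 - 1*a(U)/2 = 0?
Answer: -1037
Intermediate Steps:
a(U) = 10 (a(U) = 10 - 2*0 = 10 + 0 = 10)
(15398 - 16433) + c(a(-9)) = (15398 - 16433) + (8 - 1*10) = -1035 + (8 - 10) = -1035 - 2 = -1037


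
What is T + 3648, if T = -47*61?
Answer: 781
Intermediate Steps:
T = -2867
T + 3648 = -2867 + 3648 = 781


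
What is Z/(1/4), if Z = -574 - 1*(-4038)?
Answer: 13856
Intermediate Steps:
Z = 3464 (Z = -574 + 4038 = 3464)
Z/(1/4) = 3464/(1/4) = 3464/(¼) = 3464*4 = 13856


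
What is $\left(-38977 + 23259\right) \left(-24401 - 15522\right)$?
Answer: $627509714$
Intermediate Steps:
$\left(-38977 + 23259\right) \left(-24401 - 15522\right) = \left(-15718\right) \left(-39923\right) = 627509714$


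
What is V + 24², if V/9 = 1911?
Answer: 17775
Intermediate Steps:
V = 17199 (V = 9*1911 = 17199)
V + 24² = 17199 + 24² = 17199 + 576 = 17775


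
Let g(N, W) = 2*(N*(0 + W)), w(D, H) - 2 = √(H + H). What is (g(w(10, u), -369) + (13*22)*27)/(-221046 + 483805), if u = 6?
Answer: 6246/262759 - 1476*√3/262759 ≈ 0.014041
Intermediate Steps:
w(D, H) = 2 + √2*√H (w(D, H) = 2 + √(H + H) = 2 + √(2*H) = 2 + √2*√H)
g(N, W) = 2*N*W (g(N, W) = 2*(N*W) = 2*N*W)
(g(w(10, u), -369) + (13*22)*27)/(-221046 + 483805) = (2*(2 + √2*√6)*(-369) + (13*22)*27)/(-221046 + 483805) = (2*(2 + 2*√3)*(-369) + 286*27)/262759 = ((-1476 - 1476*√3) + 7722)*(1/262759) = (6246 - 1476*√3)*(1/262759) = 6246/262759 - 1476*√3/262759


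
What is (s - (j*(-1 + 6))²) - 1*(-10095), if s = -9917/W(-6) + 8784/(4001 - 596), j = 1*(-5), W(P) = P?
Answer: 75764063/6810 ≈ 11125.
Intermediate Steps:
j = -5
s = 11273363/6810 (s = -9917/(-6) + 8784/(4001 - 596) = -9917*(-⅙) + 8784/3405 = 9917/6 + 8784*(1/3405) = 9917/6 + 2928/1135 = 11273363/6810 ≈ 1655.4)
(s - (j*(-1 + 6))²) - 1*(-10095) = (11273363/6810 - (-5*(-1 + 6))²) - 1*(-10095) = (11273363/6810 - (-5*5)²) + 10095 = (11273363/6810 - 1*(-25)²) + 10095 = (11273363/6810 - 1*625) + 10095 = (11273363/6810 - 625) + 10095 = 7017113/6810 + 10095 = 75764063/6810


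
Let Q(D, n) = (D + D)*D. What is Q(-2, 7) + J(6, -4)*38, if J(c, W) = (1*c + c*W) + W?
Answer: -828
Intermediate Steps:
Q(D, n) = 2*D² (Q(D, n) = (2*D)*D = 2*D²)
J(c, W) = W + c + W*c (J(c, W) = (c + W*c) + W = W + c + W*c)
Q(-2, 7) + J(6, -4)*38 = 2*(-2)² + (-4 + 6 - 4*6)*38 = 2*4 + (-4 + 6 - 24)*38 = 8 - 22*38 = 8 - 836 = -828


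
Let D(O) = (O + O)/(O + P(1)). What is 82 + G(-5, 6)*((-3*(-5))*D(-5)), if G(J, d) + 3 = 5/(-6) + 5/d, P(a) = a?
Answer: -61/2 ≈ -30.500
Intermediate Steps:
D(O) = 2*O/(1 + O) (D(O) = (O + O)/(O + 1) = (2*O)/(1 + O) = 2*O/(1 + O))
G(J, d) = -23/6 + 5/d (G(J, d) = -3 + (5/(-6) + 5/d) = -3 + (5*(-⅙) + 5/d) = -3 + (-⅚ + 5/d) = -23/6 + 5/d)
82 + G(-5, 6)*((-3*(-5))*D(-5)) = 82 + (-23/6 + 5/6)*((-3*(-5))*(2*(-5)/(1 - 5))) = 82 + (-23/6 + 5*(⅙))*(15*(2*(-5)/(-4))) = 82 + (-23/6 + ⅚)*(15*(2*(-5)*(-¼))) = 82 - 45*5/2 = 82 - 3*75/2 = 82 - 225/2 = -61/2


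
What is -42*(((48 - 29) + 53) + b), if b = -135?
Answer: 2646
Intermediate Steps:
-42*(((48 - 29) + 53) + b) = -42*(((48 - 29) + 53) - 135) = -42*((19 + 53) - 135) = -42*(72 - 135) = -42*(-63) = 2646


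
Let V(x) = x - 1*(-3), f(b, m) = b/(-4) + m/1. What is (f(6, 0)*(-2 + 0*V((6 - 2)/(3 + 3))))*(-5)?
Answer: -15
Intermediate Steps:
f(b, m) = m - b/4 (f(b, m) = b*(-1/4) + m*1 = -b/4 + m = m - b/4)
V(x) = 3 + x (V(x) = x + 3 = 3 + x)
(f(6, 0)*(-2 + 0*V((6 - 2)/(3 + 3))))*(-5) = ((0 - 1/4*6)*(-2 + 0*(3 + (6 - 2)/(3 + 3))))*(-5) = ((0 - 3/2)*(-2 + 0*(3 + 4/6)))*(-5) = -3*(-2 + 0*(3 + 4*(1/6)))/2*(-5) = -3*(-2 + 0*(3 + 2/3))/2*(-5) = -3*(-2 + 0*(11/3))/2*(-5) = -3*(-2 + 0)/2*(-5) = -3/2*(-2)*(-5) = 3*(-5) = -15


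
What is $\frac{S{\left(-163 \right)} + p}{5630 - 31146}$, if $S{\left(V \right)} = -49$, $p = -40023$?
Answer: $\frac{10018}{6379} \approx 1.5705$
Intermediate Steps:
$\frac{S{\left(-163 \right)} + p}{5630 - 31146} = \frac{-49 - 40023}{5630 - 31146} = - \frac{40072}{-25516} = \left(-40072\right) \left(- \frac{1}{25516}\right) = \frac{10018}{6379}$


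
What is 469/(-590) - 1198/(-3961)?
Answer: -1150889/2336990 ≈ -0.49247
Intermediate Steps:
469/(-590) - 1198/(-3961) = 469*(-1/590) - 1198*(-1/3961) = -469/590 + 1198/3961 = -1150889/2336990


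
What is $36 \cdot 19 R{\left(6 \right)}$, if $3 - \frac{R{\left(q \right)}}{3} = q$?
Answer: $-6156$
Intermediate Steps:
$R{\left(q \right)} = 9 - 3 q$
$36 \cdot 19 R{\left(6 \right)} = 36 \cdot 19 \left(9 - 18\right) = 684 \left(9 - 18\right) = 684 \left(-9\right) = -6156$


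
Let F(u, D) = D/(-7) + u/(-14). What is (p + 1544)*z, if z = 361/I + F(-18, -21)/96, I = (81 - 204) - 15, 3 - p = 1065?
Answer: -4788911/3864 ≈ -1239.4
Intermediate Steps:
F(u, D) = -D/7 - u/14 (F(u, D) = D*(-1/7) + u*(-1/14) = -D/7 - u/14)
p = -1062 (p = 3 - 1*1065 = 3 - 1065 = -1062)
I = -138 (I = -123 - 15 = -138)
z = -19871/7728 (z = 361/(-138) + (-1/7*(-21) - 1/14*(-18))/96 = 361*(-1/138) + (3 + 9/7)*(1/96) = -361/138 + (30/7)*(1/96) = -361/138 + 5/112 = -19871/7728 ≈ -2.5713)
(p + 1544)*z = (-1062 + 1544)*(-19871/7728) = 482*(-19871/7728) = -4788911/3864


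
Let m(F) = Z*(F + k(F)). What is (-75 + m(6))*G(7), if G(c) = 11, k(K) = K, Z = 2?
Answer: -561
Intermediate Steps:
m(F) = 4*F (m(F) = 2*(F + F) = 2*(2*F) = 4*F)
(-75 + m(6))*G(7) = (-75 + 4*6)*11 = (-75 + 24)*11 = -51*11 = -561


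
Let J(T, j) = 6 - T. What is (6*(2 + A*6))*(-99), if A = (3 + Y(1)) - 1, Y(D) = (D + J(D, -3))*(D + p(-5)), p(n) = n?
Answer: 77220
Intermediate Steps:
Y(D) = -30 + 6*D (Y(D) = (D + (6 - D))*(D - 5) = 6*(-5 + D) = -30 + 6*D)
A = -22 (A = (3 + (-30 + 6*1)) - 1 = (3 + (-30 + 6)) - 1 = (3 - 24) - 1 = -21 - 1 = -22)
(6*(2 + A*6))*(-99) = (6*(2 - 22*6))*(-99) = (6*(2 - 132))*(-99) = (6*(-130))*(-99) = -780*(-99) = 77220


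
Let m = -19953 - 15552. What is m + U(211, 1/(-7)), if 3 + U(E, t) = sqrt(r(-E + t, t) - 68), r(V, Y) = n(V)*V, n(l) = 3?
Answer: -35508 + I*sqrt(34370)/7 ≈ -35508.0 + 26.484*I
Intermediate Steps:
m = -35505
r(V, Y) = 3*V
U(E, t) = -3 + sqrt(-68 - 3*E + 3*t) (U(E, t) = -3 + sqrt(3*(-E + t) - 68) = -3 + sqrt(3*(t - E) - 68) = -3 + sqrt((-3*E + 3*t) - 68) = -3 + sqrt(-68 - 3*E + 3*t))
m + U(211, 1/(-7)) = -35505 + (-3 + sqrt(-68 - 3*211 + 3/(-7))) = -35505 + (-3 + sqrt(-68 - 633 + 3*(-1/7))) = -35505 + (-3 + sqrt(-68 - 633 - 3/7)) = -35505 + (-3 + sqrt(-4910/7)) = -35505 + (-3 + I*sqrt(34370)/7) = -35508 + I*sqrt(34370)/7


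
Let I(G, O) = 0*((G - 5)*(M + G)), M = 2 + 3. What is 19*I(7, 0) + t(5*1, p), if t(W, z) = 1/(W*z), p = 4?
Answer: 1/20 ≈ 0.050000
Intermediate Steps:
M = 5
I(G, O) = 0 (I(G, O) = 0*((G - 5)*(5 + G)) = 0*((-5 + G)*(5 + G)) = 0)
t(W, z) = 1/(W*z)
19*I(7, 0) + t(5*1, p) = 19*0 + 1/((5*1)*4) = 0 + (¼)/5 = 0 + (⅕)*(¼) = 0 + 1/20 = 1/20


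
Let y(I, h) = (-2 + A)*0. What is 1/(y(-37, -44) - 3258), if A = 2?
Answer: -1/3258 ≈ -0.00030694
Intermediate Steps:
y(I, h) = 0 (y(I, h) = (-2 + 2)*0 = 0*0 = 0)
1/(y(-37, -44) - 3258) = 1/(0 - 3258) = 1/(-3258) = -1/3258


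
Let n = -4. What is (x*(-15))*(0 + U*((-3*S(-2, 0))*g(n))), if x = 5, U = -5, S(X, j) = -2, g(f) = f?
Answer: -9000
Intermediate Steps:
(x*(-15))*(0 + U*((-3*S(-2, 0))*g(n))) = (5*(-15))*(0 - 5*(-3*(-2))*(-4)) = -75*(0 - 30*(-4)) = -75*(0 - 5*(-24)) = -75*(0 + 120) = -75*120 = -9000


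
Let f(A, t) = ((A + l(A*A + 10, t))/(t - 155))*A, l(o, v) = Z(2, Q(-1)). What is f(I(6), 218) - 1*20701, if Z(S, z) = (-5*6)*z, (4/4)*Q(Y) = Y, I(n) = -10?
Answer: -1304363/63 ≈ -20704.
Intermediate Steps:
Q(Y) = Y
Z(S, z) = -30*z
l(o, v) = 30 (l(o, v) = -30*(-1) = 30)
f(A, t) = A*(30 + A)/(-155 + t) (f(A, t) = ((A + 30)/(t - 155))*A = ((30 + A)/(-155 + t))*A = A*(30 + A)/(-155 + t))
f(I(6), 218) - 1*20701 = -10*(30 - 10)/(-155 + 218) - 1*20701 = -10*20/63 - 20701 = -10*1/63*20 - 20701 = -200/63 - 20701 = -1304363/63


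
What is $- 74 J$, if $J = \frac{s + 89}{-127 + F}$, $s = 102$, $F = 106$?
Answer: $\frac{14134}{21} \approx 673.05$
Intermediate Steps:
$J = - \frac{191}{21}$ ($J = \frac{102 + 89}{-127 + 106} = \frac{191}{-21} = 191 \left(- \frac{1}{21}\right) = - \frac{191}{21} \approx -9.0952$)
$- 74 J = \left(-74\right) \left(- \frac{191}{21}\right) = \frac{14134}{21}$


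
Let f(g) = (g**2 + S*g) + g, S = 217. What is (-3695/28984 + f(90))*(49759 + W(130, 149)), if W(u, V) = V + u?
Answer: 20101084847915/14492 ≈ 1.3870e+9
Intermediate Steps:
f(g) = g**2 + 218*g (f(g) = (g**2 + 217*g) + g = g**2 + 218*g)
(-3695/28984 + f(90))*(49759 + W(130, 149)) = (-3695/28984 + 90*(218 + 90))*(49759 + (149 + 130)) = (-3695*1/28984 + 90*308)*(49759 + 279) = (-3695/28984 + 27720)*50038 = (803432785/28984)*50038 = 20101084847915/14492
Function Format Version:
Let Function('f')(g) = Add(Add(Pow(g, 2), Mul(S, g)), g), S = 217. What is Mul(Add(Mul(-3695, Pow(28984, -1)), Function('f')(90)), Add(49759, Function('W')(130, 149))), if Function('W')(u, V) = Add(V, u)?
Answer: Rational(20101084847915, 14492) ≈ 1.3870e+9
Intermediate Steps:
Function('f')(g) = Add(Pow(g, 2), Mul(218, g)) (Function('f')(g) = Add(Add(Pow(g, 2), Mul(217, g)), g) = Add(Pow(g, 2), Mul(218, g)))
Mul(Add(Mul(-3695, Pow(28984, -1)), Function('f')(90)), Add(49759, Function('W')(130, 149))) = Mul(Add(Mul(-3695, Pow(28984, -1)), Mul(90, Add(218, 90))), Add(49759, Add(149, 130))) = Mul(Add(Mul(-3695, Rational(1, 28984)), Mul(90, 308)), Add(49759, 279)) = Mul(Add(Rational(-3695, 28984), 27720), 50038) = Mul(Rational(803432785, 28984), 50038) = Rational(20101084847915, 14492)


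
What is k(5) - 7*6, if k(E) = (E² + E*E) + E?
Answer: 13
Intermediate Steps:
k(E) = E + 2*E² (k(E) = (E² + E²) + E = 2*E² + E = E + 2*E²)
k(5) - 7*6 = 5*(1 + 2*5) - 7*6 = 5*(1 + 10) - 42 = 5*11 - 42 = 55 - 42 = 13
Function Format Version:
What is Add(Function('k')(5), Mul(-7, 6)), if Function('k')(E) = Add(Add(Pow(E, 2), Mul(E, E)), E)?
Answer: 13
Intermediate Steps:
Function('k')(E) = Add(E, Mul(2, Pow(E, 2))) (Function('k')(E) = Add(Add(Pow(E, 2), Pow(E, 2)), E) = Add(Mul(2, Pow(E, 2)), E) = Add(E, Mul(2, Pow(E, 2))))
Add(Function('k')(5), Mul(-7, 6)) = Add(Mul(5, Add(1, Mul(2, 5))), Mul(-7, 6)) = Add(Mul(5, Add(1, 10)), -42) = Add(Mul(5, 11), -42) = Add(55, -42) = 13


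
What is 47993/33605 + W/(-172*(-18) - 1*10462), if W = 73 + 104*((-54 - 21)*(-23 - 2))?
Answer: -563810157/22503130 ≈ -25.055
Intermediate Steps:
W = 195073 (W = 73 + 104*(-75*(-25)) = 73 + 104*1875 = 73 + 195000 = 195073)
47993/33605 + W/(-172*(-18) - 1*10462) = 47993/33605 + 195073/(-172*(-18) - 1*10462) = 47993*(1/33605) + 195073/(3096 - 10462) = 4363/3055 + 195073/(-7366) = 4363/3055 + 195073*(-1/7366) = 4363/3055 - 195073/7366 = -563810157/22503130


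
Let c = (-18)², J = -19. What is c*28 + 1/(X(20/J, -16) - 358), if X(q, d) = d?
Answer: 3392927/374 ≈ 9072.0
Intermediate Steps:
c = 324
c*28 + 1/(X(20/J, -16) - 358) = 324*28 + 1/(-16 - 358) = 9072 + 1/(-374) = 9072 - 1/374 = 3392927/374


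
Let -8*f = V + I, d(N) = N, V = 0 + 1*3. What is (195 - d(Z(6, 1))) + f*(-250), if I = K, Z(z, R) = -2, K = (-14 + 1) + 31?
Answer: 3413/4 ≈ 853.25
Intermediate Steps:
K = 18 (K = -13 + 31 = 18)
V = 3 (V = 0 + 3 = 3)
I = 18
f = -21/8 (f = -(3 + 18)/8 = -⅛*21 = -21/8 ≈ -2.6250)
(195 - d(Z(6, 1))) + f*(-250) = (195 - 1*(-2)) - 21/8*(-250) = (195 + 2) + 2625/4 = 197 + 2625/4 = 3413/4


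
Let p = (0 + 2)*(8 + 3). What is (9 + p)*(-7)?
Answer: -217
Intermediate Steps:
p = 22 (p = 2*11 = 22)
(9 + p)*(-7) = (9 + 22)*(-7) = 31*(-7) = -217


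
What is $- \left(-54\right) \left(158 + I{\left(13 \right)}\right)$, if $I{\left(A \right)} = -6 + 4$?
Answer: $8424$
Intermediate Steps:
$I{\left(A \right)} = -2$
$- \left(-54\right) \left(158 + I{\left(13 \right)}\right) = - \left(-54\right) \left(158 - 2\right) = - \left(-54\right) 156 = \left(-1\right) \left(-8424\right) = 8424$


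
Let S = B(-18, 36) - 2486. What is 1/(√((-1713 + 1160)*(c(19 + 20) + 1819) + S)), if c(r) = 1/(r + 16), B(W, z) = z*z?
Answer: -I*√761624710/27695444 ≈ -0.00099646*I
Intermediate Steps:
B(W, z) = z²
c(r) = 1/(16 + r)
S = -1190 (S = 36² - 2486 = 1296 - 2486 = -1190)
1/(√((-1713 + 1160)*(c(19 + 20) + 1819) + S)) = 1/(√((-1713 + 1160)*(1/(16 + (19 + 20)) + 1819) - 1190)) = 1/(√(-553*(1/(16 + 39) + 1819) - 1190)) = 1/(√(-553*(1/55 + 1819) - 1190)) = 1/(√(-553*100046/55 - 1190)) = 1/(√(-55325438/55 - 1190)) = 1/(√(-55390888/55)) = 1/(2*I*√761624710/55) = -I*√761624710/27695444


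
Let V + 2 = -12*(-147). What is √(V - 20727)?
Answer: I*√18965 ≈ 137.71*I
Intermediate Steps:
V = 1762 (V = -2 - 12*(-147) = -2 + 1764 = 1762)
√(V - 20727) = √(1762 - 20727) = √(-18965) = I*√18965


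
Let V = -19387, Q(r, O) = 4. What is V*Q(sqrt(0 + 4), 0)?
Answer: -77548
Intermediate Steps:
V*Q(sqrt(0 + 4), 0) = -19387*4 = -77548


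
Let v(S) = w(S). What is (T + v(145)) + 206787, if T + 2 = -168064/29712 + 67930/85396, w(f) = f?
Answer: 16407132762193/79290186 ≈ 2.0693e+5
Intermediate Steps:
v(S) = S
T = -544007159/79290186 (T = -2 + (-168064/29712 + 67930/85396) = -2 + (-168064*1/29712 + 67930*(1/85396)) = -2 + (-10504/1857 + 33965/42698) = -2 - 385426787/79290186 = -544007159/79290186 ≈ -6.8610)
(T + v(145)) + 206787 = (-544007159/79290186 + 145) + 206787 = 10953069811/79290186 + 206787 = 16407132762193/79290186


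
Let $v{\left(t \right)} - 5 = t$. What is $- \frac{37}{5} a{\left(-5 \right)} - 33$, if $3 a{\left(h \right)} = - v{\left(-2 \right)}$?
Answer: $- \frac{128}{5} \approx -25.6$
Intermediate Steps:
$v{\left(t \right)} = 5 + t$
$a{\left(h \right)} = -1$ ($a{\left(h \right)} = \frac{\left(-1\right) \left(5 - 2\right)}{3} = \frac{\left(-1\right) 3}{3} = \frac{1}{3} \left(-3\right) = -1$)
$- \frac{37}{5} a{\left(-5 \right)} - 33 = - \frac{37}{5} \left(-1\right) - 33 = \left(-37\right) \frac{1}{5} \left(-1\right) - 33 = \left(- \frac{37}{5}\right) \left(-1\right) - 33 = \frac{37}{5} - 33 = - \frac{128}{5}$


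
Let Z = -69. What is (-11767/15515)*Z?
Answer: 811923/15515 ≈ 52.331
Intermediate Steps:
(-11767/15515)*Z = -11767/15515*(-69) = 811923/15515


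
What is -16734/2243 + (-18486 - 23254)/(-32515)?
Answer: -90096638/14586229 ≈ -6.1768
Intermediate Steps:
-16734/2243 + (-18486 - 23254)/(-32515) = -16734*1/2243 - 41740*(-1/32515) = -16734/2243 + 8348/6503 = -90096638/14586229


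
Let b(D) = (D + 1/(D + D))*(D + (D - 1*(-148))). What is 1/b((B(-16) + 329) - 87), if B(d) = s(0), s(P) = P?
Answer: 121/18506382 ≈ 6.5383e-6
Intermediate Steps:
B(d) = 0
b(D) = (148 + 2*D)*(D + 1/(2*D)) (b(D) = (D + 1/(2*D))*(D + (D + 148)) = (D + 1/(2*D))*(D + (148 + D)) = (D + 1/(2*D))*(148 + 2*D) = (148 + 2*D)*(D + 1/(2*D)))
1/b((B(-16) + 329) - 87) = 1/(1 + 2*((0 + 329) - 87)² + 74/((0 + 329) - 87) + 148*((0 + 329) - 87)) = 1/(1 + 2*(329 - 87)² + 74/(329 - 87) + 148*(329 - 87)) = 1/(1 + 2*242² + 74/242 + 148*242) = 1/(1 + 2*58564 + 74*(1/242) + 35816) = 1/(1 + 117128 + 37/121 + 35816) = 1/(18506382/121) = 121/18506382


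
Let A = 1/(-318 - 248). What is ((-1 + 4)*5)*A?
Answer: -15/566 ≈ -0.026502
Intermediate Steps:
A = -1/566 (A = 1/(-566) = -1/566 ≈ -0.0017668)
((-1 + 4)*5)*A = ((-1 + 4)*5)*(-1/566) = (3*5)*(-1/566) = 15*(-1/566) = -15/566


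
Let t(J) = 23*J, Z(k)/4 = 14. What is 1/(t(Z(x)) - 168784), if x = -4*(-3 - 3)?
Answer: -1/167496 ≈ -5.9703e-6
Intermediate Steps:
x = 24 (x = -4*(-6) = 24)
Z(k) = 56 (Z(k) = 4*14 = 56)
1/(t(Z(x)) - 168784) = 1/(23*56 - 168784) = 1/(1288 - 168784) = 1/(-167496) = -1/167496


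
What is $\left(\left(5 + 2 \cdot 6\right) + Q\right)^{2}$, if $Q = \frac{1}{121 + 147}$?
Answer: $\frac{20766249}{71824} \approx 289.13$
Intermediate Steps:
$Q = \frac{1}{268} \approx 0.0037313$
$\left(\left(5 + 2 \cdot 6\right) + Q\right)^{2} = \left(\left(5 + 2 \cdot 6\right) + \frac{1}{268}\right)^{2} = \left(\left(5 + 12\right) + \frac{1}{268}\right)^{2} = \left(17 + \frac{1}{268}\right)^{2} = \left(\frac{4557}{268}\right)^{2} = \frac{20766249}{71824}$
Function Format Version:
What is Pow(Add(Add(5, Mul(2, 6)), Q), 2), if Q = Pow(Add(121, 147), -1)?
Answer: Rational(20766249, 71824) ≈ 289.13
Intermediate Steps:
Q = Rational(1, 268) (Q = Pow(268, -1) = Rational(1, 268) ≈ 0.0037313)
Pow(Add(Add(5, Mul(2, 6)), Q), 2) = Pow(Add(Add(5, Mul(2, 6)), Rational(1, 268)), 2) = Pow(Add(Add(5, 12), Rational(1, 268)), 2) = Pow(Add(17, Rational(1, 268)), 2) = Pow(Rational(4557, 268), 2) = Rational(20766249, 71824)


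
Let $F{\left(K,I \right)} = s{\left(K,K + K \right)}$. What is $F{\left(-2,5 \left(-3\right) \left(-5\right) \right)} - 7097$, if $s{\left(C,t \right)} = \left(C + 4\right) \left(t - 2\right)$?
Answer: $-7109$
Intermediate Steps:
$s{\left(C,t \right)} = \left(-2 + t\right) \left(4 + C\right)$ ($s{\left(C,t \right)} = \left(4 + C\right) \left(-2 + t\right) = \left(-2 + t\right) \left(4 + C\right)$)
$F{\left(K,I \right)} = -8 + 2 K^{2} + 6 K$ ($F{\left(K,I \right)} = -8 - 2 K + 4 \left(K + K\right) + K \left(K + K\right) = -8 - 2 K + 4 \cdot 2 K + K 2 K = -8 - 2 K + 8 K + 2 K^{2} = -8 + 2 K^{2} + 6 K$)
$F{\left(-2,5 \left(-3\right) \left(-5\right) \right)} - 7097 = \left(-8 + 2 \left(-2\right)^{2} + 6 \left(-2\right)\right) - 7097 = \left(-8 + 2 \cdot 4 - 12\right) - 7097 = \left(-8 + 8 - 12\right) - 7097 = -12 - 7097 = -7109$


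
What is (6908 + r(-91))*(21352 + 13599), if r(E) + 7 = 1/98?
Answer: 3376760907/14 ≈ 2.4120e+8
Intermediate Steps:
r(E) = -685/98 (r(E) = -7 + 1/98 = -685/98)
(6908 + r(-91))*(21352 + 13599) = (6908 - 685/98)*(21352 + 13599) = (676299/98)*34951 = 3376760907/14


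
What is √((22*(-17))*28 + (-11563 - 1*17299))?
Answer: I*√39334 ≈ 198.33*I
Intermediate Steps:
√((22*(-17))*28 + (-11563 - 1*17299)) = √(-374*28 + (-11563 - 17299)) = √(-10472 - 28862) = √(-39334) = I*√39334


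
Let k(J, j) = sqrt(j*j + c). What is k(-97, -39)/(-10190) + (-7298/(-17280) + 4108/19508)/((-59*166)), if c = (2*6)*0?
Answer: -327335400371/84106735641216 ≈ -0.0038919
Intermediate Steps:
c = 0 (c = 12*0 = 0)
k(J, j) = sqrt(j**2) (k(J, j) = sqrt(j*j + 0) = sqrt(j**2 + 0) = sqrt(j**2))
k(-97, -39)/(-10190) + (-7298/(-17280) + 4108/19508)/((-59*166)) = sqrt((-39)**2)/(-10190) + (-7298/(-17280) + 4108/19508)/((-59*166)) = sqrt(1521)*(-1/10190) + (-7298*(-1/17280) + 4108*(1/19508))/(-9794) = 39*(-1/10190) + (3649/8640 + 1027/4877)*(-1/9794) = -39/10190 + (26669453/42137280)*(-1/9794) = -39/10190 - 26669453/412692520320 = -327335400371/84106735641216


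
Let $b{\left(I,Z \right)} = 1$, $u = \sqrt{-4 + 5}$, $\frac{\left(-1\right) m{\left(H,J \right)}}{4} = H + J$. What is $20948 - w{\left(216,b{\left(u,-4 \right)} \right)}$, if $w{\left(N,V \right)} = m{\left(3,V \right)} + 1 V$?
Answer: $20963$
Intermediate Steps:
$m{\left(H,J \right)} = - 4 H - 4 J$ ($m{\left(H,J \right)} = - 4 \left(H + J\right) = - 4 H - 4 J$)
$u = 1$ ($u = \sqrt{1} = 1$)
$w{\left(N,V \right)} = -12 - 3 V$ ($w{\left(N,V \right)} = \left(\left(-4\right) 3 - 4 V\right) + 1 V = \left(-12 - 4 V\right) + V = -12 - 3 V$)
$20948 - w{\left(216,b{\left(u,-4 \right)} \right)} = 20948 - \left(-12 - 3\right) = 20948 - -15 = 20948 + 15 = 20963$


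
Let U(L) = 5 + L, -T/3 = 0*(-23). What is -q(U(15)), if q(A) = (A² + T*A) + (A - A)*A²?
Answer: -400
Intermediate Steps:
T = 0 (T = -0*(-23) = -3*0 = 0)
q(A) = A² (q(A) = (A² + 0*A) + (A - A)*A² = (A² + 0) + 0*A² = A² + 0 = A²)
-q(U(15)) = -(5 + 15)² = -1*20² = -1*400 = -400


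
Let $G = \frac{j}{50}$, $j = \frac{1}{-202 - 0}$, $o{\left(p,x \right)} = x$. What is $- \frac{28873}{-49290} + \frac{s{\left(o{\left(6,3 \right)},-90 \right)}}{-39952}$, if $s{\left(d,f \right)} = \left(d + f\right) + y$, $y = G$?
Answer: $\frac{1169400554189}{1988926420800} \approx 0.58796$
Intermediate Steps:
$j = - \frac{1}{202}$ ($j = \frac{1}{-202 + 0} = \frac{1}{-202} = - \frac{1}{202} \approx -0.0049505$)
$G = - \frac{1}{10100}$ ($G = - \frac{1}{202 \cdot 50} = \left(- \frac{1}{202}\right) \frac{1}{50} = - \frac{1}{10100} \approx -9.901 \cdot 10^{-5}$)
$y = - \frac{1}{10100} \approx -9.901 \cdot 10^{-5}$
$s{\left(d,f \right)} = - \frac{1}{10100} + d + f$ ($s{\left(d,f \right)} = \left(d + f\right) - \frac{1}{10100} = - \frac{1}{10100} + d + f$)
$- \frac{28873}{-49290} + \frac{s{\left(o{\left(6,3 \right)},-90 \right)}}{-39952} = - \frac{28873}{-49290} + \frac{- \frac{1}{10100} + 3 - 90}{-39952} = \left(-28873\right) \left(- \frac{1}{49290}\right) - - \frac{878701}{403515200} = \frac{28873}{49290} + \frac{878701}{403515200} = \frac{1169400554189}{1988926420800}$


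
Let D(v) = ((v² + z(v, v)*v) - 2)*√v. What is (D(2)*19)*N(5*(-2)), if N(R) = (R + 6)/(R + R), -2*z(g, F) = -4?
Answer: 114*√2/5 ≈ 32.244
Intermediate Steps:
z(g, F) = 2 (z(g, F) = -½*(-4) = 2)
N(R) = (6 + R)/(2*R) (N(R) = (6 + R)/((2*R)) = (6 + R)*(1/(2*R)) = (6 + R)/(2*R))
D(v) = √v*(-2 + v² + 2*v) (D(v) = ((v² + 2*v) - 2)*√v = (-2 + v² + 2*v)*√v = √v*(-2 + v² + 2*v))
(D(2)*19)*N(5*(-2)) = ((√2*(-2 + 2² + 2*2))*19)*((6 + 5*(-2))/(2*((5*(-2))))) = ((√2*(-2 + 4 + 4))*19)*((½)*(6 - 10)/(-10)) = ((√2*6)*19)*((½)*(-⅒)*(-4)) = ((6*√2)*19)*(⅕) = (114*√2)*(⅕) = 114*√2/5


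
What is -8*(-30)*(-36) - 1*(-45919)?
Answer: 37279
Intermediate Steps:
-8*(-30)*(-36) - 1*(-45919) = 240*(-36) + 45919 = -8640 + 45919 = 37279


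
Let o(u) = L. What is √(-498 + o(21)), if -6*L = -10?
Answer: I*√4467/3 ≈ 22.279*I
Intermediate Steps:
L = 5/3 (L = -⅙*(-10) = 5/3 ≈ 1.6667)
o(u) = 5/3
√(-498 + o(21)) = √(-498 + 5/3) = √(-1489/3) = I*√4467/3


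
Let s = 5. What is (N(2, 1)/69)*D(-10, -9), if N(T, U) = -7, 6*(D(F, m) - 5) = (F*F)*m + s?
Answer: 6055/414 ≈ 14.626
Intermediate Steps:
D(F, m) = 35/6 + m*F²/6 (D(F, m) = 5 + ((F*F)*m + 5)/6 = 5 + (F²*m + 5)/6 = 5 + (m*F² + 5)/6 = 5 + (5 + m*F²)/6 = 5 + (⅚ + m*F²/6) = 35/6 + m*F²/6)
(N(2, 1)/69)*D(-10, -9) = (-7/69)*(35/6 + (⅙)*(-9)*(-10)²) = (-7*1/69)*(35/6 + (⅙)*(-9)*100) = -7*(35/6 - 150)/69 = -7/69*(-865/6) = 6055/414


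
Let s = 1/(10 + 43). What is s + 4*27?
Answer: 5725/53 ≈ 108.02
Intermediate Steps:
s = 1/53 ≈ 0.018868
s + 4*27 = 1/53 + 4*27 = 1/53 + 108 = 5725/53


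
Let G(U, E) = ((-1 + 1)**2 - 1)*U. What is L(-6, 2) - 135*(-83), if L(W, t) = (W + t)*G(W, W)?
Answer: 11181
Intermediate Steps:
G(U, E) = -U (G(U, E) = (0**2 - 1)*U = (0 - 1)*U = -U)
L(W, t) = -W*(W + t) (L(W, t) = (W + t)*(-W) = -W*(W + t))
L(-6, 2) - 135*(-83) = -1*(-6)*(-6 + 2) - 135*(-83) = -1*(-6)*(-4) + 11205 = -24 + 11205 = 11181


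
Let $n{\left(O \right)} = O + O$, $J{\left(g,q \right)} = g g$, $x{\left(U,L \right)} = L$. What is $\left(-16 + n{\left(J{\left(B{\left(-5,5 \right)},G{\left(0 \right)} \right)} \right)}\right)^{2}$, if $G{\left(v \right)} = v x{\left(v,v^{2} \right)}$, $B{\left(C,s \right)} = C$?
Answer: $1156$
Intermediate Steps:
$G{\left(v \right)} = v^{3}$ ($G{\left(v \right)} = v v^{2} = v^{3}$)
$J{\left(g,q \right)} = g^{2}$
$n{\left(O \right)} = 2 O$
$\left(-16 + n{\left(J{\left(B{\left(-5,5 \right)},G{\left(0 \right)} \right)} \right)}\right)^{2} = \left(-16 + 2 \left(-5\right)^{2}\right)^{2} = \left(-16 + 2 \cdot 25\right)^{2} = \left(-16 + 50\right)^{2} = 34^{2} = 1156$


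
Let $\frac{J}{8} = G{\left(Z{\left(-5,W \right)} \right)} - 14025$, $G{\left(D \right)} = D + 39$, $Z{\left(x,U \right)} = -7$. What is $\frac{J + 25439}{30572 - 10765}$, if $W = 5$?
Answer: $- \frac{86505}{19807} \approx -4.3674$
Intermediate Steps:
$G{\left(D \right)} = 39 + D$
$J = -111944$ ($J = 8 \left(\left(39 - 7\right) - 14025\right) = 8 \left(32 - 14025\right) = 8 \left(-13993\right) = -111944$)
$\frac{J + 25439}{30572 - 10765} = \frac{-111944 + 25439}{30572 - 10765} = - \frac{86505}{19807}$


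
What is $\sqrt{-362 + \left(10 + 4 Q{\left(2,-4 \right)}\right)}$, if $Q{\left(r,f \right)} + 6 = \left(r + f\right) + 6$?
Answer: $6 i \sqrt{10} \approx 18.974 i$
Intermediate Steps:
$Q{\left(r,f \right)} = f + r$ ($Q{\left(r,f \right)} = -6 + \left(\left(r + f\right) + 6\right) = -6 + \left(\left(f + r\right) + 6\right) = -6 + \left(6 + f + r\right) = f + r$)
$\sqrt{-362 + \left(10 + 4 Q{\left(2,-4 \right)}\right)} = \sqrt{-362 + \left(10 + 4 \left(-4 + 2\right)\right)} = \sqrt{-362 + \left(10 + 4 \left(-2\right)\right)} = \sqrt{-362 + \left(10 - 8\right)} = \sqrt{-362 + 2} = \sqrt{-360} = 6 i \sqrt{10}$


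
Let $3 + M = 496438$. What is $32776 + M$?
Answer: $529211$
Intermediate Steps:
$M = 496435$ ($M = -3 + 496438 = 496435$)
$32776 + M = 32776 + 496435 = 529211$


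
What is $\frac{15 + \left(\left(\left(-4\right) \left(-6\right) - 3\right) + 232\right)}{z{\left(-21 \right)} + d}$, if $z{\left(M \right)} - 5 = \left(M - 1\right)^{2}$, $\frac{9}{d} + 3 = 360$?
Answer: $\frac{15946}{29097} \approx 0.54803$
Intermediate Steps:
$d = \frac{3}{119}$ ($d = \frac{9}{-3 + 360} = \frac{9}{357} = 9 \cdot \frac{1}{357} = \frac{3}{119} \approx 0.02521$)
$z{\left(M \right)} = 5 + \left(-1 + M\right)^{2}$ ($z{\left(M \right)} = 5 + \left(M - 1\right)^{2} = 5 + \left(-1 + M\right)^{2}$)
$\frac{15 + \left(\left(\left(-4\right) \left(-6\right) - 3\right) + 232\right)}{z{\left(-21 \right)} + d} = \frac{15 + \left(\left(\left(-4\right) \left(-6\right) - 3\right) + 232\right)}{\left(5 + \left(-1 - 21\right)^{2}\right) + \frac{3}{119}} = \frac{15 + \left(\left(24 - 3\right) + 232\right)}{\left(5 + \left(-22\right)^{2}\right) + \frac{3}{119}} = \frac{15 + \left(21 + 232\right)}{\left(5 + 484\right) + \frac{3}{119}} = \frac{15 + 253}{489 + \frac{3}{119}} = \frac{268}{\frac{58194}{119}} = 268 \cdot \frac{119}{58194} = \frac{15946}{29097}$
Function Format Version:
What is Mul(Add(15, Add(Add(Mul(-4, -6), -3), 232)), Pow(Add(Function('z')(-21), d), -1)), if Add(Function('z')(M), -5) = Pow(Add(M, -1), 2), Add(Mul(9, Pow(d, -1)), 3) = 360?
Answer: Rational(15946, 29097) ≈ 0.54803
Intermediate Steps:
d = Rational(3, 119) (d = Mul(9, Pow(Add(-3, 360), -1)) = Mul(9, Pow(357, -1)) = Mul(9, Rational(1, 357)) = Rational(3, 119) ≈ 0.025210)
Function('z')(M) = Add(5, Pow(Add(-1, M), 2)) (Function('z')(M) = Add(5, Pow(Add(M, -1), 2)) = Add(5, Pow(Add(-1, M), 2)))
Mul(Add(15, Add(Add(Mul(-4, -6), -3), 232)), Pow(Add(Function('z')(-21), d), -1)) = Mul(Add(15, Add(Add(Mul(-4, -6), -3), 232)), Pow(Add(Add(5, Pow(Add(-1, -21), 2)), Rational(3, 119)), -1)) = Mul(Add(15, Add(Add(24, -3), 232)), Pow(Add(Add(5, Pow(-22, 2)), Rational(3, 119)), -1)) = Mul(Add(15, Add(21, 232)), Pow(Add(Add(5, 484), Rational(3, 119)), -1)) = Mul(Add(15, 253), Pow(Add(489, Rational(3, 119)), -1)) = Mul(268, Pow(Rational(58194, 119), -1)) = Mul(268, Rational(119, 58194)) = Rational(15946, 29097)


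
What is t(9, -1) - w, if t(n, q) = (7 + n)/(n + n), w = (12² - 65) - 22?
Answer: -505/9 ≈ -56.111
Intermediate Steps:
w = 57 (w = (144 - 65) - 22 = 79 - 22 = 57)
t(n, q) = (7 + n)/(2*n) (t(n, q) = (7 + n)/((2*n)) = (7 + n)*(1/(2*n)) = (7 + n)/(2*n))
t(9, -1) - w = (½)*(7 + 9)/9 - 1*57 = (½)*(⅑)*16 - 57 = 8/9 - 57 = -505/9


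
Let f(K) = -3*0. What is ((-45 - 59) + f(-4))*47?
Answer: -4888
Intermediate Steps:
f(K) = 0
((-45 - 59) + f(-4))*47 = ((-45 - 59) + 0)*47 = (-104 + 0)*47 = -104*47 = -4888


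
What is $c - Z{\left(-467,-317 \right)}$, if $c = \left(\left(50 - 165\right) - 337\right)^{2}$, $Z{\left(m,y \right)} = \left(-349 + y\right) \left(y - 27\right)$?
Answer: $-24800$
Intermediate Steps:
$Z{\left(m,y \right)} = \left(-349 + y\right) \left(-27 + y\right)$
$c = 204304$ ($c = \left(-115 - 337\right)^{2} = \left(-452\right)^{2} = 204304$)
$c - Z{\left(-467,-317 \right)} = 204304 - \left(9423 + \left(-317\right)^{2} - -119192\right) = 204304 - \left(9423 + 100489 + 119192\right) = 204304 - 229104 = -24800$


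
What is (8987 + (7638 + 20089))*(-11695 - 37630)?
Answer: -1810918050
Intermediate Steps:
(8987 + (7638 + 20089))*(-11695 - 37630) = (8987 + 27727)*(-49325) = 36714*(-49325) = -1810918050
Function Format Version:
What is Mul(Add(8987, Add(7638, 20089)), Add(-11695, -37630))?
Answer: -1810918050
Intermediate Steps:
Mul(Add(8987, Add(7638, 20089)), Add(-11695, -37630)) = Mul(Add(8987, 27727), -49325) = Mul(36714, -49325) = -1810918050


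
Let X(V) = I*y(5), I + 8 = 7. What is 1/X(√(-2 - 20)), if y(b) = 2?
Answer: -½ ≈ -0.50000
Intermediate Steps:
I = -1 (I = -8 + 7 = -1)
X(V) = -2 (X(V) = -1*2 = -2)
1/X(√(-2 - 20)) = 1/(-2) = -½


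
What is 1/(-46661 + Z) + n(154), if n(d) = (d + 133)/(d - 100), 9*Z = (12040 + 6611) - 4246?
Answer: 58195321/10949688 ≈ 5.3148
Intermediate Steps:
Z = 14405/9 (Z = ((12040 + 6611) - 4246)/9 = (18651 - 4246)/9 = (⅑)*14405 = 14405/9 ≈ 1600.6)
n(d) = (133 + d)/(-100 + d)
1/(-46661 + Z) + n(154) = 1/(-46661 + 14405/9) + (133 + 154)/(-100 + 154) = 1/(-405544/9) + 287/54 = -9/405544 + (1/54)*287 = -9/405544 + 287/54 = 58195321/10949688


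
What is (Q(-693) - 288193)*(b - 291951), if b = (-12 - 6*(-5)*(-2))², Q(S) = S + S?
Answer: 83041701093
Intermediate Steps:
Q(S) = 2*S
b = 5184 (b = (-12 + 30*(-2))² = (-12 - 60)² = (-72)² = 5184)
(Q(-693) - 288193)*(b - 291951) = (2*(-693) - 288193)*(5184 - 291951) = (-1386 - 288193)*(-286767) = -289579*(-286767) = 83041701093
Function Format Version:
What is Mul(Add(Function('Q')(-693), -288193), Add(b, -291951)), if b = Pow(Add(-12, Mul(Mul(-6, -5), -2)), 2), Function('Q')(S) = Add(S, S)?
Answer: 83041701093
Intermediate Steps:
Function('Q')(S) = Mul(2, S)
b = 5184 (b = Pow(Add(-12, Mul(30, -2)), 2) = Pow(Add(-12, -60), 2) = Pow(-72, 2) = 5184)
Mul(Add(Function('Q')(-693), -288193), Add(b, -291951)) = Mul(Add(Mul(2, -693), -288193), Add(5184, -291951)) = Mul(Add(-1386, -288193), -286767) = Mul(-289579, -286767) = 83041701093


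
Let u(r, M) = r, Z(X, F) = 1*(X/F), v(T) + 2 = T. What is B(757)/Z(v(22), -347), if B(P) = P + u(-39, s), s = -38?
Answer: -124573/10 ≈ -12457.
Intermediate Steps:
v(T) = -2 + T
Z(X, F) = X/F
B(P) = -39 + P (B(P) = P - 39 = -39 + P)
B(757)/Z(v(22), -347) = (-39 + 757)/(((-2 + 22)/(-347))) = 718/((20*(-1/347))) = 718/(-20/347) = 718*(-347/20) = -124573/10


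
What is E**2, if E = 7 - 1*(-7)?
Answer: 196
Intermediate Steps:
E = 14 (E = 7 + 7 = 14)
E**2 = 14**2 = 196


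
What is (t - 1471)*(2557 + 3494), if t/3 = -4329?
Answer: -87485358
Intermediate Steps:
t = -12987 (t = 3*(-4329) = -12987)
(t - 1471)*(2557 + 3494) = (-12987 - 1471)*(2557 + 3494) = -14458*6051 = -87485358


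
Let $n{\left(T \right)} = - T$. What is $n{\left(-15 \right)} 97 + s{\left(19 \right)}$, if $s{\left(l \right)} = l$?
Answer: $1474$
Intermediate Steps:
$n{\left(-15 \right)} 97 + s{\left(19 \right)} = \left(-1\right) \left(-15\right) 97 + 19 = 15 \cdot 97 + 19 = 1455 + 19 = 1474$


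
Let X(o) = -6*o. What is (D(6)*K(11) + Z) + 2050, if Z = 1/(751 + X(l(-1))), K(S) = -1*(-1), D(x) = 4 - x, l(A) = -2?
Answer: 1562625/763 ≈ 2048.0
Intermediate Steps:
K(S) = 1
Z = 1/763 (Z = 1/(751 - 6*(-2)) = 1/(751 + 12) = 1/763 ≈ 0.0013106)
(D(6)*K(11) + Z) + 2050 = ((4 - 1*6)*1 + 1/763) + 2050 = ((4 - 6)*1 + 1/763) + 2050 = (-2*1 + 1/763) + 2050 = (-2 + 1/763) + 2050 = -1525/763 + 2050 = 1562625/763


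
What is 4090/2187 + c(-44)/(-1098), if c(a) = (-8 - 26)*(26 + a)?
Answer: 175132/133407 ≈ 1.3128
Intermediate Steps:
c(a) = -884 - 34*a (c(a) = -34*(26 + a) = -884 - 34*a)
4090/2187 + c(-44)/(-1098) = 4090/2187 + (-884 - 34*(-44))/(-1098) = 4090*(1/2187) + (-884 + 1496)*(-1/1098) = 4090/2187 + 612*(-1/1098) = 4090/2187 - 34/61 = 175132/133407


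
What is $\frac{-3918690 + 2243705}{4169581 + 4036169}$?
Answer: $- \frac{334997}{1641150} \approx -0.20412$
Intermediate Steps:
$\frac{-3918690 + 2243705}{4169581 + 4036169} = - \frac{1674985}{8205750} = \left(-1674985\right) \frac{1}{8205750} = - \frac{334997}{1641150}$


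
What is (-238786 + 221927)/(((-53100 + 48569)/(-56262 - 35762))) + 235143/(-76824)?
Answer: -575789008331/1681592 ≈ -3.4241e+5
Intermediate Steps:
(-238786 + 221927)/(((-53100 + 48569)/(-56262 - 35762))) + 235143/(-76824) = -16859/((-4531/(-92024))) + 235143*(-1/76824) = -16859/((-4531*(-1/92024))) - 26127/8536 = -16859/4531/92024 - 26127/8536 = -16859*92024/4531 - 26127/8536 = -67453592/197 - 26127/8536 = -575789008331/1681592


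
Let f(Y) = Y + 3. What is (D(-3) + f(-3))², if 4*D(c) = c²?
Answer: 81/16 ≈ 5.0625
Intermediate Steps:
D(c) = c²/4
f(Y) = 3 + Y
(D(-3) + f(-3))² = ((¼)*(-3)² + (3 - 3))² = ((¼)*9 + 0)² = (9/4 + 0)² = (9/4)² = 81/16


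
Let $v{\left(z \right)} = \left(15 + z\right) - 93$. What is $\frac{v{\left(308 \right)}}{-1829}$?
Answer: $- \frac{230}{1829} \approx -0.12575$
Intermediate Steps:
$v{\left(z \right)} = -78 + z$
$\frac{v{\left(308 \right)}}{-1829} = \frac{-78 + 308}{-1829} = 230 \left(- \frac{1}{1829}\right) = - \frac{230}{1829}$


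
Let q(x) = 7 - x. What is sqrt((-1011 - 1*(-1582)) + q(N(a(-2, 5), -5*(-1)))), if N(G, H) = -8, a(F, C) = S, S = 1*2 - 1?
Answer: sqrt(586) ≈ 24.207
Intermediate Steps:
S = 1 (S = 2 - 1 = 1)
a(F, C) = 1
sqrt((-1011 - 1*(-1582)) + q(N(a(-2, 5), -5*(-1)))) = sqrt((-1011 - 1*(-1582)) + (7 - 1*(-8))) = sqrt((-1011 + 1582) + (7 + 8)) = sqrt(571 + 15) = sqrt(586)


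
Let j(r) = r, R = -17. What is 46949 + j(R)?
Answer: 46932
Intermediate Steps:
46949 + j(R) = 46949 - 17 = 46932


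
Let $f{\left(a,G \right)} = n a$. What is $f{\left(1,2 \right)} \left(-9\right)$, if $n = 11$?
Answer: $-99$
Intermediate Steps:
$f{\left(a,G \right)} = 11 a$
$f{\left(1,2 \right)} \left(-9\right) = 11 \cdot 1 \left(-9\right) = 11 \left(-9\right) = -99$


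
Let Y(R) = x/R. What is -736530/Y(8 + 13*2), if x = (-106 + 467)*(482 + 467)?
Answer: -25042020/342589 ≈ -73.096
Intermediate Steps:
x = 342589 (x = 361*949 = 342589)
Y(R) = 342589/R
-736530/Y(8 + 13*2) = -736530/(342589/(8 + 13*2)) = -736530/(342589/(8 + 26)) = -736530/(342589/34) = -736530/(342589*(1/34)) = -736530/342589/34 = -736530*34/342589 = -25042020/342589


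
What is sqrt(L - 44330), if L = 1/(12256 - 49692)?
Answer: I*sqrt(316971735271)/2674 ≈ 210.55*I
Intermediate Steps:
L = -1/37436 (L = 1/(-37436) = -1/37436 ≈ -2.6712e-5)
sqrt(L - 44330) = sqrt(-1/37436 - 44330) = sqrt(-1659537881/37436) = I*sqrt(316971735271)/2674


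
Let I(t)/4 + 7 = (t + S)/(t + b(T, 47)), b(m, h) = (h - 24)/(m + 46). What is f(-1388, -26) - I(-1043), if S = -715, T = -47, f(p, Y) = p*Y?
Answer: 19246312/533 ≈ 36109.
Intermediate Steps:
f(p, Y) = Y*p
b(m, h) = (-24 + h)/(46 + m)
I(t) = -28 + 4*(-715 + t)/(-23 + t) (I(t) = -28 + 4*((t - 715)/(t + (-24 + 47)/(46 - 47))) = -28 + 4*((-715 + t)/(t + 23/(-1))) = -28 + 4*((-715 + t)/(t - 1*23)) = -28 + 4*((-715 + t)/(t - 23)) = -28 + 4*((-715 + t)/(-23 + t)) = -28 + 4*(-715 + t)/(-23 + t))
f(-1388, -26) - I(-1043) = -26*(-1388) - 8*(-277 - 3*(-1043))/(-23 - 1043) = 36088 - 8*(-277 + 3129)/(-1066) = 36088 - 8*(-1)*2852/1066 = 36088 - 1*(-11408/533) = 36088 + 11408/533 = 19246312/533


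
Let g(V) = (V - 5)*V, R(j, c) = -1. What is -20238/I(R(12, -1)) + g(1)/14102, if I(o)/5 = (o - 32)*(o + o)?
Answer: -2162103/35255 ≈ -61.328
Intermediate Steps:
g(V) = V*(-5 + V) (g(V) = (-5 + V)*V = V*(-5 + V))
I(o) = 10*o*(-32 + o) (I(o) = 5*((o - 32)*(o + o)) = 5*((-32 + o)*(2*o)) = 5*(2*o*(-32 + o)) = 10*o*(-32 + o))
-20238/I(R(12, -1)) + g(1)/14102 = -20238*(-1/(10*(-32 - 1))) + (1*(-5 + 1))/14102 = -20238/(10*(-1)*(-33)) + (1*(-4))*(1/14102) = -20238/330 - 4*1/14102 = -20238*1/330 - 2/7051 = -3373/55 - 2/7051 = -2162103/35255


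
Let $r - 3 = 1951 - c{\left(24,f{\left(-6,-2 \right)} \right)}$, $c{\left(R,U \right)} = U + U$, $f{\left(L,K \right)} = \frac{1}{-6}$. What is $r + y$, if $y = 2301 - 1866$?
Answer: $\frac{7168}{3} \approx 2389.3$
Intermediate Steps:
$f{\left(L,K \right)} = - \frac{1}{6}$
$c{\left(R,U \right)} = 2 U$
$y = 435$ ($y = 2301 - 1866 = 435$)
$r = \frac{5863}{3}$ ($r = 3 + \left(1951 - 2 \left(- \frac{1}{6}\right)\right) = 3 + \left(1951 - - \frac{1}{3}\right) = 3 + \left(1951 + \frac{1}{3}\right) = 3 + \frac{5854}{3} = \frac{5863}{3} \approx 1954.3$)
$r + y = \frac{5863}{3} + 435 = \frac{7168}{3}$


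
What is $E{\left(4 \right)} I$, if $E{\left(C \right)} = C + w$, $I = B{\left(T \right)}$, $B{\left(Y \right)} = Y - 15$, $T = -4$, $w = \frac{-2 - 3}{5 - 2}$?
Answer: $- \frac{133}{3} \approx -44.333$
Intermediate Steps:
$w = - \frac{5}{3} \approx -1.6667$
$B{\left(Y \right)} = -15 + Y$
$I = -19$ ($I = -15 - 4 = -19$)
$E{\left(C \right)} = - \frac{5}{3} + C$ ($E{\left(C \right)} = C - \frac{5}{3} = - \frac{5}{3} + C$)
$E{\left(4 \right)} I = \left(- \frac{5}{3} + 4\right) \left(-19\right) = \frac{7}{3} \left(-19\right) = - \frac{133}{3}$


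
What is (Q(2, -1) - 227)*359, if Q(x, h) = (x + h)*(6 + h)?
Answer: -79698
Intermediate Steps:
Q(x, h) = (6 + h)*(h + x) (Q(x, h) = (h + x)*(6 + h) = (6 + h)*(h + x))
(Q(2, -1) - 227)*359 = (((-1)**2 + 6*(-1) + 6*2 - 1*2) - 227)*359 = ((1 - 6 + 12 - 2) - 227)*359 = (5 - 227)*359 = -222*359 = -79698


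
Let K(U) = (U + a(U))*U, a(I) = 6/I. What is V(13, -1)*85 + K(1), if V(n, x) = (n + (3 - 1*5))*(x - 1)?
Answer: -1863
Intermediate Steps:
K(U) = U*(U + 6/U) (K(U) = (U + 6/U)*U = U*(U + 6/U))
V(n, x) = (-1 + x)*(-2 + n) (V(n, x) = (n + (3 - 5))*(-1 + x) = (n - 2)*(-1 + x) = (-2 + n)*(-1 + x) = (-1 + x)*(-2 + n))
V(13, -1)*85 + K(1) = (2 - 1*13 - 2*(-1) + 13*(-1))*85 + (6 + 1²) = (2 - 13 + 2 - 13)*85 + (6 + 1) = -22*85 + 7 = -1870 + 7 = -1863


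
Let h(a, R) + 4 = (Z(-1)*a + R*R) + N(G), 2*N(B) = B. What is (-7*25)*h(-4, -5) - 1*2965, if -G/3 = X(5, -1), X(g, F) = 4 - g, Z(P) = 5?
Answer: -6805/2 ≈ -3402.5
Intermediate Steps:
G = 3 (G = -3*(4 - 1*5) = -3*(4 - 5) = -3*(-1) = 3)
N(B) = B/2
h(a, R) = -5/2 + R**2 + 5*a (h(a, R) = -4 + ((5*a + R*R) + (1/2)*3) = -4 + ((5*a + R**2) + 3/2) = -4 + ((R**2 + 5*a) + 3/2) = -4 + (3/2 + R**2 + 5*a) = -5/2 + R**2 + 5*a)
(-7*25)*h(-4, -5) - 1*2965 = (-7*25)*(-5/2 + (-5)**2 + 5*(-4)) - 1*2965 = -175*(-5/2 + 25 - 20) - 2965 = -175*5/2 - 2965 = -875/2 - 2965 = -6805/2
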